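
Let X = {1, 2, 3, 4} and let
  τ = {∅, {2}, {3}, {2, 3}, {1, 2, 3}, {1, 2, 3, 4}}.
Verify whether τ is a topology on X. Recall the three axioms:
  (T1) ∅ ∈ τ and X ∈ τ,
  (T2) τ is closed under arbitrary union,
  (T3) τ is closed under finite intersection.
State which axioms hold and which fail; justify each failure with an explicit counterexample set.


τ IS a topology on X.

Axiom (T1): ∅ ∈ τ? Yes; X ∈ τ? Yes.
Axiom (T2/T3): check pairwise unions and intersections of members of τ.
All pairwise intersections and unions checked — each lies in τ. Therefore τ satisfies (T1), (T2), (T3): it IS a topology on X.


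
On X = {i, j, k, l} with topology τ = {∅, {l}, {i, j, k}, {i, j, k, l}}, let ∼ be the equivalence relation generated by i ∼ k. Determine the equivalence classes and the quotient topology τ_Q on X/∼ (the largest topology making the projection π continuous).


X/∼ = {[i=k], [j], [l]}; |τ_Q| = 4.

Equivalence classes: [i=k], [j], [l].
Quotient map π: X → X/∼ sends i ↦ [i=k], j ↦ [j], k ↦ [i=k], l ↦ [l].
For each subset V ⊆ X/∼, compute π^{-1}(V) ⊆ X and check whether π^{-1}(V) ∈ τ. V is open in τ_Q iff π^{-1}(V) ∈ τ.
  V = {}: π^{-1}(V) = ∅ ∈ τ ✓.
  V = {[i=k]}: π^{-1}(V) = {i, k} ∉ τ ✗.
  V = {[j]}: π^{-1}(V) = {j} ∉ τ ✗.
  V = {[i=k], [j]}: π^{-1}(V) = {i, j, k} ∈ τ ✓.
  V = {[l]}: π^{-1}(V) = {l} ∈ τ ✓.
  V = {[i=k], [l]}: π^{-1}(V) = {i, k, l} ∉ τ ✗.
  V = {[j], [l]}: π^{-1}(V) = {j, l} ∉ τ ✗.
  V = {[i=k], [j], [l]}: π^{-1}(V) = {i, j, k, l} ∈ τ ✓.
Open sets in the quotient: τ_Q = {{}, {[i=k], [j]}, {[l]}, {[i=k], [j], [l]}} (4 elements).


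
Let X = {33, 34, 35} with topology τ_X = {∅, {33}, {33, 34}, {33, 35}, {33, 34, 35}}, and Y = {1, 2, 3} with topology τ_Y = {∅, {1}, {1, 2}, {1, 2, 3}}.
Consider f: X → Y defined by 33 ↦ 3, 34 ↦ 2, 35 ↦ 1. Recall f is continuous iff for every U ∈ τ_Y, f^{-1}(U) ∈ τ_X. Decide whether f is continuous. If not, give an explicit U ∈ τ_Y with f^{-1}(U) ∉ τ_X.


f is NOT continuous.

Compute f^{-1}(U) for each U ∈ τ_Y:
  U = ∅: f^{-1}(U) = ∅ ∈ τ_X ✓.
  U = {1}: f^{-1}(U) = {35} ∉ τ_X ✗.
  U = {1, 2}: f^{-1}(U) = {34, 35} ∉ τ_X ✗.
  U = {1, 2, 3}: f^{-1}(U) = {33, 34, 35} ∈ τ_X ✓.
Found U = {1} with f^{-1}(U) = {35} not in τ_X. Therefore f is NOT continuous.


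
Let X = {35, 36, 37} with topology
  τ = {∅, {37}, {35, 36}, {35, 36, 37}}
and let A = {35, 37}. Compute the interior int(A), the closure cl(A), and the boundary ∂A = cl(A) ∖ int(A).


int(A) = {37}, cl(A) = {35, 36, 37}, ∂A = {35, 36}.

Closed sets in (X, τ) are complements of opens:
  closed(X, τ) = {∅, {37}, {35, 36}, {35, 36, 37}}.
int(A) = ⋃ {U ∈ τ : U ⊆ A}. Opens contained in A: ∅, {37}.
Taking the union of these: int(A) = {37}.
cl(A) = ⋂ {C closed : A ⊆ C}. Closed sets containing A: {35, 36, 37}.
Intersecting these: cl(A) = {35, 36, 37}.
∂A = cl(A) ∖ int(A) = {35, 36, 37} ∖ {37} = {35, 36}.


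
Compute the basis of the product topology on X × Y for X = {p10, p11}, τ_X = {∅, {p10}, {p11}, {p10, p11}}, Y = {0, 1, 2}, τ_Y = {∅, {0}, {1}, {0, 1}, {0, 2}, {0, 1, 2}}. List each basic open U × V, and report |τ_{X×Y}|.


Basis B = {∅ × ∅, {p10} × {0}, {p10} × {1}, {p11} × {0}, {p11} × {1}, {p10} × {0, 1}, {p10} × {0, 2}, {p10, p11} × {0}, {p10, p11} × {1}, {p11} × {0, 1}, {p11} × {0, 2}, {p10} × {0, 1, 2}, {p11} × {0, 1, 2}, {p10, p11} × {0, 1}, {p10, p11} × {0, 2}, {p10, p11} × {0, 1, 2}}; |τ_{X×Y}| = 36.

Enumerate products U × V with U ∈ τ_X, V ∈ τ_Y (deduplicated):
  ∅ × ∅ = {} (∅)
  {p10} × {0} = {(p10,0)}
  {p10} × {1} = {(p10,1)}
  {p11} × {0} = {(p11,0)}
  {p11} × {1} = {(p11,1)}
  {p10} × {0, 1} = {(p10,0), (p10,1)}
  {p10} × {0, 2} = {(p10,0), (p10,2)}
  {p10, p11} × {0} = {(p10,0), (p11,0)}
  {p10, p11} × {1} = {(p10,1), (p11,1)}
  {p11} × {0, 1} = {(p11,0), (p11,1)}
  {p11} × {0, 2} = {(p11,0), (p11,2)}
  {p10} × {0, 1, 2} = {(p10,0), (p10,1), (p10,2)}
  {p11} × {0, 1, 2} = {(p11,0), (p11,1), (p11,2)}
  {p10, p11} × {0, 1} = {(p10,0), (p10,1), (p11,0), (p11,1)}
  {p10, p11} × {0, 2} = {(p10,0), (p10,2), (p11,0), (p11,2)}
  {p10, p11} × {0, 1, 2} = {(p10,0), (p10,1), (p10,2), (p11,0), (p11,1), (p11,2)}
These 16 distinct sets form the basis B.
Close under arbitrary unions to get τ_{X×Y}; counting gives |τ_{X×Y}| = 36.


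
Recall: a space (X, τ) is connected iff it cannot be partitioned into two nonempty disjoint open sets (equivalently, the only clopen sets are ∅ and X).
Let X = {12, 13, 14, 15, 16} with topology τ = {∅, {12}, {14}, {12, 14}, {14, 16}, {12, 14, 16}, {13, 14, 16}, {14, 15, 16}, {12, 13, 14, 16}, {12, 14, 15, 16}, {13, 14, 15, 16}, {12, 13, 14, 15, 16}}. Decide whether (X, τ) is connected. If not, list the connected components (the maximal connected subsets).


(X, τ) is disconnected; components = [{12}, {13, 14, 15, 16}].

Find clopen sets (U ∈ τ with X ∖ U ∈ τ):
  U = ∅, X ∖ U = {12, 13, 14, 15, 16} — both open, so U is clopen.
  U = {12}, X ∖ U = {13, 14, 15, 16} — both open, so U is clopen.
  U = {13, 14, 15, 16}, X ∖ U = {12} — both open, so U is clopen.
  U = {12, 13, 14, 15, 16}, X ∖ U = ∅ — both open, so U is clopen.
Nontrivial clopen(s) exist: e.g. {13, 14, 15, 16}. So (X, τ) is disconnected.
Compute connected components by grouping points that agree on all clopens:
  component: {12}
  component: {13, 14, 15, 16}


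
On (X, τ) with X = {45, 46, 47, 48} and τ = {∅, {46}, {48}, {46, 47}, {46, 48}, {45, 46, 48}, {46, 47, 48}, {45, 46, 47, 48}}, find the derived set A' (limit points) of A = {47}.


A' = ∅

For each x ∈ X, list the open sets U ∈ τ with x ∈ U, then check whether U ∩ (A ∖ {x}) ≠ ∅ for every such U.
  x = 45: open {45, 46, 48} ∋ x has {45, 46, 48} ∩ (A ∖ {45}) = ∅, so x is NOT a limit point.
  x = 46: open {46} ∋ x has {46} ∩ (A ∖ {46}) = ∅, so x is NOT a limit point.
  x = 47: open {46, 47} ∋ x has {46, 47} ∩ (A ∖ {47}) = ∅, so x is NOT a limit point.
  x = 48: open {48} ∋ x has {48} ∩ (A ∖ {48}) = ∅, so x is NOT a limit point.
Collecting: A' = ∅.


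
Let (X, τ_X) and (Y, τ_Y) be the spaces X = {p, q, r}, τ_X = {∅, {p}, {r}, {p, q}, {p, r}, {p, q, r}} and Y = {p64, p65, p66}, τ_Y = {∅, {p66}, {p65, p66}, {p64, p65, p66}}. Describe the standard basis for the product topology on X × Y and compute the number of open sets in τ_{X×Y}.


Basis B = {∅ × ∅, {p} × {p66}, {r} × {p66}, {p} × {p65, p66}, {p, q} × {p66}, {p, r} × {p66}, {r} × {p65, p66}, {p} × {p64, p65, p66}, {p, q, r} × {p66}, {r} × {p64, p65, p66}, {p, q} × {p65, p66}, {p, r} × {p65, p66}, {p, q} × {p64, p65, p66}, {p, r} × {p64, p65, p66}, {p, q, r} × {p65, p66}, {p, q, r} × {p64, p65, p66}}; |τ_{X×Y}| = 40.

Enumerate products U × V with U ∈ τ_X, V ∈ τ_Y (deduplicated):
  ∅ × ∅ = {} (∅)
  {p} × {p66} = {(p,p66)}
  {r} × {p66} = {(r,p66)}
  {p} × {p65, p66} = {(p,p65), (p,p66)}
  {p, q} × {p66} = {(p,p66), (q,p66)}
  {p, r} × {p66} = {(p,p66), (r,p66)}
  {r} × {p65, p66} = {(r,p65), (r,p66)}
  {p} × {p64, p65, p66} = {(p,p64), (p,p65), (p,p66)}
  {p, q, r} × {p66} = {(p,p66), (q,p66), (r,p66)}
  {r} × {p64, p65, p66} = {(r,p64), (r,p65), (r,p66)}
  {p, q} × {p65, p66} = {(p,p65), (p,p66), (q,p65), (q,p66)}
  {p, r} × {p65, p66} = {(p,p65), (p,p66), (r,p65), (r,p66)}
  {p, q} × {p64, p65, p66} = {(p,p64), (p,p65), (p,p66), (q,p64), (q,p65), (q,p66)}
  {p, r} × {p64, p65, p66} = {(p,p64), (p,p65), (p,p66), (r,p64), (r,p65), (r,p66)}
  {p, q, r} × {p65, p66} = {(p,p65), (p,p66), (q,p65), (q,p66), (r,p65), (r,p66)}
  {p, q, r} × {p64, p65, p66} = {(p,p64), (p,p65), (p,p66), (q,p64), (q,p65), (q,p66), (r,p64), (r,p65), (r,p66)}
These 16 distinct sets form the basis B.
Close under arbitrary unions to get τ_{X×Y}; counting gives |τ_{X×Y}| = 40.


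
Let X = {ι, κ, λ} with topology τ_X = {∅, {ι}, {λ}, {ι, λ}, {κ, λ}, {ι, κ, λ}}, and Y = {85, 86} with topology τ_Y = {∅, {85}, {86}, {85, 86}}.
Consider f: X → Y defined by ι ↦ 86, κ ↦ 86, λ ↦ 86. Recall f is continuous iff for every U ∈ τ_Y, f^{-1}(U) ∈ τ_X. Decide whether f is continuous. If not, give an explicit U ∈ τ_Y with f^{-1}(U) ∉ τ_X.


f IS continuous.

Compute f^{-1}(U) for each U ∈ τ_Y:
  U = ∅: f^{-1}(U) = ∅ ∈ τ_X ✓.
  U = {85}: f^{-1}(U) = ∅ ∈ τ_X ✓.
  U = {86}: f^{-1}(U) = {ι, κ, λ} ∈ τ_X ✓.
  U = {85, 86}: f^{-1}(U) = {ι, κ, λ} ∈ τ_X ✓.
Every preimage lies in τ_X, so f IS continuous.


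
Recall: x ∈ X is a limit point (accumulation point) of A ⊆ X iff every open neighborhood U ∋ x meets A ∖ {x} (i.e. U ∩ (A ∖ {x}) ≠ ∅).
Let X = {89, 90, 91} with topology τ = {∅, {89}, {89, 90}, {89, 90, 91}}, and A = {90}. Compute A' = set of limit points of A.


A' = {91}

For each x ∈ X, list the open sets U ∈ τ with x ∈ U, then check whether U ∩ (A ∖ {x}) ≠ ∅ for every such U.
  x = 89: open {89} ∋ x has {89} ∩ (A ∖ {89}) = ∅, so x is NOT a limit point.
  x = 90: open {89, 90} ∋ x has {89, 90} ∩ (A ∖ {90}) = ∅, so x is NOT a limit point.
  x = 91: opens ∋ x are {89, 90, 91}; each meets A ∖ {91}, so x IS a limit point.
Collecting: A' = {91}.


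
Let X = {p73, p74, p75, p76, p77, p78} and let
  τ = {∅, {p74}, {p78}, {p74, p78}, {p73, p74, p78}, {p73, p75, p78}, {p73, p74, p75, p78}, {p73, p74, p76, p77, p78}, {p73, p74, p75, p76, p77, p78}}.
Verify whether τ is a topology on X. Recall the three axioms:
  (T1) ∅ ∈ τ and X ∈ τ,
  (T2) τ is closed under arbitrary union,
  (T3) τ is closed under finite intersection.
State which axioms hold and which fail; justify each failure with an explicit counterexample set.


τ is NOT a topology on X.

Axiom (T1): ∅ ∈ τ? Yes; X ∈ τ? Yes.
Axiom (T2/T3): check pairwise unions and intersections of members of τ.
Counterexample for (T3): {p73, p74, p78} ∩ {p73, p75, p78} = {p73, p78} ∉ τ. Therefore τ is NOT a topology.


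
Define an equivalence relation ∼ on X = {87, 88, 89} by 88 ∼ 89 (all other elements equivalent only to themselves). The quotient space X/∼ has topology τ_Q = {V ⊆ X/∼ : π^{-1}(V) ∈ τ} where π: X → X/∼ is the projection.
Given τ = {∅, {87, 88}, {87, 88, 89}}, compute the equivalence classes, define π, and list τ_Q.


X/∼ = {[87], [88=89]}; |τ_Q| = 2.

Equivalence classes: [87], [88=89].
Quotient map π: X → X/∼ sends 87 ↦ [87], 88 ↦ [88=89], 89 ↦ [88=89].
For each subset V ⊆ X/∼, compute π^{-1}(V) ⊆ X and check whether π^{-1}(V) ∈ τ. V is open in τ_Q iff π^{-1}(V) ∈ τ.
  V = {}: π^{-1}(V) = ∅ ∈ τ ✓.
  V = {[87]}: π^{-1}(V) = {87} ∉ τ ✗.
  V = {[88=89]}: π^{-1}(V) = {88, 89} ∉ τ ✗.
  V = {[87], [88=89]}: π^{-1}(V) = {87, 88, 89} ∈ τ ✓.
Open sets in the quotient: τ_Q = {{}, {[87], [88=89]}} (2 elements).


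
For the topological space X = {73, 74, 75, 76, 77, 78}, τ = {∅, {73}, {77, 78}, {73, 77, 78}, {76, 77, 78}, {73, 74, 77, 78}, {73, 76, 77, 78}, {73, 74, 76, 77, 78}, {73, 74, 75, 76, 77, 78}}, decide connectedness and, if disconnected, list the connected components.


(X, τ) is connected.

Find clopen sets (U ∈ τ with X ∖ U ∈ τ):
  U = ∅, X ∖ U = {73, 74, 75, 76, 77, 78} — both open, so U is clopen.
  U = {73, 74, 75, 76, 77, 78}, X ∖ U = ∅ — both open, so U is clopen.
Only trivial clopens (∅ and X) exist, so (X, τ) is connected.
Compute connected components by grouping points that agree on all clopens:
  component: {73, 74, 75, 76, 77, 78}


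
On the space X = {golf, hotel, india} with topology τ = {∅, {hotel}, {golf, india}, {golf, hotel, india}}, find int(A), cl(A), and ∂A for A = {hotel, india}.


int(A) = {hotel}, cl(A) = {golf, hotel, india}, ∂A = {golf, india}.

Closed sets in (X, τ) are complements of opens:
  closed(X, τ) = {∅, {hotel}, {golf, india}, {golf, hotel, india}}.
int(A) = ⋃ {U ∈ τ : U ⊆ A}. Opens contained in A: ∅, {hotel}.
Taking the union of these: int(A) = {hotel}.
cl(A) = ⋂ {C closed : A ⊆ C}. Closed sets containing A: {golf, hotel, india}.
Intersecting these: cl(A) = {golf, hotel, india}.
∂A = cl(A) ∖ int(A) = {golf, hotel, india} ∖ {hotel} = {golf, india}.


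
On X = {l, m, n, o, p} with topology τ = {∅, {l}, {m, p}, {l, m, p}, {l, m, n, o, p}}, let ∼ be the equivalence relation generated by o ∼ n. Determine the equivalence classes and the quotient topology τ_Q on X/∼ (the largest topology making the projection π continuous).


X/∼ = {[l], [m], [n=o], [p]}; |τ_Q| = 5.

Equivalence classes: [l], [m], [n=o], [p].
Quotient map π: X → X/∼ sends l ↦ [l], m ↦ [m], n ↦ [n=o], o ↦ [n=o], p ↦ [p].
For each subset V ⊆ X/∼, compute π^{-1}(V) ⊆ X and check whether π^{-1}(V) ∈ τ. V is open in τ_Q iff π^{-1}(V) ∈ τ.
  V = {}: π^{-1}(V) = ∅ ∈ τ ✓.
  V = {[l]}: π^{-1}(V) = {l} ∈ τ ✓.
  V = {[m]}: π^{-1}(V) = {m} ∉ τ ✗.
  V = {[l], [m]}: π^{-1}(V) = {l, m} ∉ τ ✗.
  V = {[n=o]}: π^{-1}(V) = {n, o} ∉ τ ✗.
  V = {[l], [n=o]}: π^{-1}(V) = {l, n, o} ∉ τ ✗.
  V = {[m], [n=o]}: π^{-1}(V) = {m, n, o} ∉ τ ✗.
  V = {[l], [m], [n=o]}: π^{-1}(V) = {l, m, n, o} ∉ τ ✗.
  V = {[p]}: π^{-1}(V) = {p} ∉ τ ✗.
  V = {[l], [p]}: π^{-1}(V) = {l, p} ∉ τ ✗.
  V = {[m], [p]}: π^{-1}(V) = {m, p} ∈ τ ✓.
  V = {[l], [m], [p]}: π^{-1}(V) = {l, m, p} ∈ τ ✓.
  V = {[n=o], [p]}: π^{-1}(V) = {n, o, p} ∉ τ ✗.
  V = {[l], [n=o], [p]}: π^{-1}(V) = {l, n, o, p} ∉ τ ✗.
  V = {[m], [n=o], [p]}: π^{-1}(V) = {m, n, o, p} ∉ τ ✗.
  V = {[l], [m], [n=o], [p]}: π^{-1}(V) = {l, m, n, o, p} ∈ τ ✓.
Open sets in the quotient: τ_Q = {{}, {[l]}, {[m], [p]}, {[l], [m], [p]}, {[l], [m], [n=o], [p]}} (5 elements).


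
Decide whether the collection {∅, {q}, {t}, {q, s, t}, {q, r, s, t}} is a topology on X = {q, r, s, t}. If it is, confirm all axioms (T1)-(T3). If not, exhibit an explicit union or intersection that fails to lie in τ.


τ is NOT a topology on X.

Axiom (T1): ∅ ∈ τ? Yes; X ∈ τ? Yes.
Axiom (T2/T3): check pairwise unions and intersections of members of τ.
Counterexample for (T2): {q} ∪ {t} = {q, t} ∉ τ. Therefore τ is NOT a topology.


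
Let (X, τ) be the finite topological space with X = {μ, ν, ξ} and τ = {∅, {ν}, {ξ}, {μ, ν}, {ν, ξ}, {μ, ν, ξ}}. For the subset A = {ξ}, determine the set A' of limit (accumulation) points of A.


A' = ∅

For each x ∈ X, list the open sets U ∈ τ with x ∈ U, then check whether U ∩ (A ∖ {x}) ≠ ∅ for every such U.
  x = μ: open {μ, ν} ∋ x has {μ, ν} ∩ (A ∖ {μ}) = ∅, so x is NOT a limit point.
  x = ν: open {ν} ∋ x has {ν} ∩ (A ∖ {ν}) = ∅, so x is NOT a limit point.
  x = ξ: open {ξ} ∋ x has {ξ} ∩ (A ∖ {ξ}) = ∅, so x is NOT a limit point.
Collecting: A' = ∅.


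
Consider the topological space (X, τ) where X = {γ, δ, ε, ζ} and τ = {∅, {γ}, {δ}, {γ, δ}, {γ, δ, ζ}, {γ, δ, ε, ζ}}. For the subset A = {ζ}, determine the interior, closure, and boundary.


int(A) = ∅, cl(A) = {ε, ζ}, ∂A = {ε, ζ}.

Closed sets in (X, τ) are complements of opens:
  closed(X, τ) = {∅, {ε}, {ε, ζ}, {γ, ε, ζ}, {δ, ε, ζ}, {γ, δ, ε, ζ}}.
int(A) = ⋃ {U ∈ τ : U ⊆ A}. Opens contained in A: ∅.
Taking the union of these: int(A) = ∅.
cl(A) = ⋂ {C closed : A ⊆ C}. Closed sets containing A: {ε, ζ}, {γ, ε, ζ}, {δ, ε, ζ}, {γ, δ, ε, ζ}.
Intersecting these: cl(A) = {ε, ζ}.
∂A = cl(A) ∖ int(A) = {ε, ζ} ∖ ∅ = {ε, ζ}.


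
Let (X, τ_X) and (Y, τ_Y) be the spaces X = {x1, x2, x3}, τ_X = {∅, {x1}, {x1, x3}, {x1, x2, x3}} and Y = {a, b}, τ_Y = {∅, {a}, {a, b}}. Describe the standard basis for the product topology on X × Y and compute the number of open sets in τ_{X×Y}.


Basis B = {∅ × ∅, {x1} × {a}, {x1} × {a, b}, {x1, x3} × {a}, {x1, x2, x3} × {a}, {x1, x3} × {a, b}, {x1, x2, x3} × {a, b}}; |τ_{X×Y}| = 10.

Enumerate products U × V with U ∈ τ_X, V ∈ τ_Y (deduplicated):
  ∅ × ∅ = {} (∅)
  {x1} × {a} = {(x1,a)}
  {x1} × {a, b} = {(x1,a), (x1,b)}
  {x1, x3} × {a} = {(x1,a), (x3,a)}
  {x1, x2, x3} × {a} = {(x1,a), (x2,a), (x3,a)}
  {x1, x3} × {a, b} = {(x1,a), (x1,b), (x3,a), (x3,b)}
  {x1, x2, x3} × {a, b} = {(x1,a), (x1,b), (x2,a), (x2,b), (x3,a), (x3,b)}
These 7 distinct sets form the basis B.
Close under arbitrary unions to get τ_{X×Y}; counting gives |τ_{X×Y}| = 10.


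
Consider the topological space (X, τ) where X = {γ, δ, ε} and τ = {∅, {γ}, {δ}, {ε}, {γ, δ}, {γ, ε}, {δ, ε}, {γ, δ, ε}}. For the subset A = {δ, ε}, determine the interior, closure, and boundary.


int(A) = {δ, ε}, cl(A) = {δ, ε}, ∂A = ∅.

Closed sets in (X, τ) are complements of opens:
  closed(X, τ) = {∅, {γ}, {δ}, {ε}, {γ, δ}, {γ, ε}, {δ, ε}, {γ, δ, ε}}.
int(A) = ⋃ {U ∈ τ : U ⊆ A}. Opens contained in A: ∅, {δ}, {ε}, {δ, ε}.
Taking the union of these: int(A) = {δ, ε}.
cl(A) = ⋂ {C closed : A ⊆ C}. Closed sets containing A: {δ, ε}, {γ, δ, ε}.
Intersecting these: cl(A) = {δ, ε}.
∂A = cl(A) ∖ int(A) = {δ, ε} ∖ {δ, ε} = ∅.


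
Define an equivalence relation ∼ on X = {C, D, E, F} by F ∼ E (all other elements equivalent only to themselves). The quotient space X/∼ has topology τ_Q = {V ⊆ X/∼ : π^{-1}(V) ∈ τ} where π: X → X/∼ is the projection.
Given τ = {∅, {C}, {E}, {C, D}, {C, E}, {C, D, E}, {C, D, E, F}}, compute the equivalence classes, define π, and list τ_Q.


X/∼ = {[C], [D], [E=F]}; |τ_Q| = 4.

Equivalence classes: [C], [D], [E=F].
Quotient map π: X → X/∼ sends C ↦ [C], D ↦ [D], E ↦ [E=F], F ↦ [E=F].
For each subset V ⊆ X/∼, compute π^{-1}(V) ⊆ X and check whether π^{-1}(V) ∈ τ. V is open in τ_Q iff π^{-1}(V) ∈ τ.
  V = {}: π^{-1}(V) = ∅ ∈ τ ✓.
  V = {[C]}: π^{-1}(V) = {C} ∈ τ ✓.
  V = {[D]}: π^{-1}(V) = {D} ∉ τ ✗.
  V = {[C], [D]}: π^{-1}(V) = {C, D} ∈ τ ✓.
  V = {[E=F]}: π^{-1}(V) = {E, F} ∉ τ ✗.
  V = {[C], [E=F]}: π^{-1}(V) = {C, E, F} ∉ τ ✗.
  V = {[D], [E=F]}: π^{-1}(V) = {D, E, F} ∉ τ ✗.
  V = {[C], [D], [E=F]}: π^{-1}(V) = {C, D, E, F} ∈ τ ✓.
Open sets in the quotient: τ_Q = {{}, {[C]}, {[C], [D]}, {[C], [D], [E=F]}} (4 elements).


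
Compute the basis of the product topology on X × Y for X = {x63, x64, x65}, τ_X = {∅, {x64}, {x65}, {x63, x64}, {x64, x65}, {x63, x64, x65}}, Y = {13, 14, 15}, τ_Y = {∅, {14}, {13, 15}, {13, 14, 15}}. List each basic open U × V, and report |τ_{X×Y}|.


Basis B = {∅ × ∅, {x64} × {14}, {x65} × {14}, {x63, x64} × {14}, {x64} × {13, 15}, {x64, x65} × {14}, {x65} × {13, 15}, {x63, x64, x65} × {14}, {x64} × {13, 14, 15}, {x65} × {13, 14, 15}, {x63, x64} × {13, 15}, {x64, x65} × {13, 15}, {x63, x64} × {13, 14, 15}, {x63, x64, x65} × {13, 15}, {x64, x65} × {13, 14, 15}, {x63, x64, x65} × {13, 14, 15}}; |τ_{X×Y}| = 36.

Enumerate products U × V with U ∈ τ_X, V ∈ τ_Y (deduplicated):
  ∅ × ∅ = {} (∅)
  {x64} × {14} = {(x64,14)}
  {x65} × {14} = {(x65,14)}
  {x63, x64} × {14} = {(x63,14), (x64,14)}
  {x64} × {13, 15} = {(x64,13), (x64,15)}
  {x64, x65} × {14} = {(x64,14), (x65,14)}
  {x65} × {13, 15} = {(x65,13), (x65,15)}
  {x63, x64, x65} × {14} = {(x63,14), (x64,14), (x65,14)}
  {x64} × {13, 14, 15} = {(x64,13), (x64,14), (x64,15)}
  {x65} × {13, 14, 15} = {(x65,13), (x65,14), (x65,15)}
  {x63, x64} × {13, 15} = {(x63,13), (x63,15), (x64,13), (x64,15)}
  {x64, x65} × {13, 15} = {(x64,13), (x64,15), (x65,13), (x65,15)}
  {x63, x64} × {13, 14, 15} = {(x63,13), (x63,14), (x63,15), (x64,13), (x64,14), (x64,15)}
  {x63, x64, x65} × {13, 15} = {(x63,13), (x63,15), (x64,13), (x64,15), (x65,13), (x65,15)}
  {x64, x65} × {13, 14, 15} = {(x64,13), (x64,14), (x64,15), (x65,13), (x65,14), (x65,15)}
  {x63, x64, x65} × {13, 14, 15} = {(x63,13), (x63,14), (x63,15), (x64,13), (x64,14), (x64,15), (x65,13), (x65,14), (x65,15)}
These 16 distinct sets form the basis B.
Close under arbitrary unions to get τ_{X×Y}; counting gives |τ_{X×Y}| = 36.


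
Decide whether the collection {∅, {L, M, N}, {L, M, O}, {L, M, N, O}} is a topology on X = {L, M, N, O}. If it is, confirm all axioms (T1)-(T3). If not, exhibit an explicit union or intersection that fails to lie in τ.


τ is NOT a topology on X.

Axiom (T1): ∅ ∈ τ? Yes; X ∈ τ? Yes.
Axiom (T2/T3): check pairwise unions and intersections of members of τ.
Counterexample for (T3): {L, M, N} ∩ {L, M, O} = {L, M} ∉ τ. Therefore τ is NOT a topology.


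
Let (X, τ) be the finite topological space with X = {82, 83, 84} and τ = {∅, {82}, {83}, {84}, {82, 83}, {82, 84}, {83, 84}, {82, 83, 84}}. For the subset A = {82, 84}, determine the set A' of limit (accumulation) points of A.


A' = ∅

For each x ∈ X, list the open sets U ∈ τ with x ∈ U, then check whether U ∩ (A ∖ {x}) ≠ ∅ for every such U.
  x = 82: open {82} ∋ x has {82} ∩ (A ∖ {82}) = ∅, so x is NOT a limit point.
  x = 83: open {83} ∋ x has {83} ∩ (A ∖ {83}) = ∅, so x is NOT a limit point.
  x = 84: open {84} ∋ x has {84} ∩ (A ∖ {84}) = ∅, so x is NOT a limit point.
Collecting: A' = ∅.


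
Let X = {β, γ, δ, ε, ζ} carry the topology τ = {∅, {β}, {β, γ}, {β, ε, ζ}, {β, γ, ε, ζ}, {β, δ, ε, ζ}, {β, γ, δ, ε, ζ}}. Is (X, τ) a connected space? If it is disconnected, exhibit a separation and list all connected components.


(X, τ) is connected.

Find clopen sets (U ∈ τ with X ∖ U ∈ τ):
  U = ∅, X ∖ U = {β, γ, δ, ε, ζ} — both open, so U is clopen.
  U = {β, γ, δ, ε, ζ}, X ∖ U = ∅ — both open, so U is clopen.
Only trivial clopens (∅ and X) exist, so (X, τ) is connected.
Compute connected components by grouping points that agree on all clopens:
  component: {β, γ, δ, ε, ζ}


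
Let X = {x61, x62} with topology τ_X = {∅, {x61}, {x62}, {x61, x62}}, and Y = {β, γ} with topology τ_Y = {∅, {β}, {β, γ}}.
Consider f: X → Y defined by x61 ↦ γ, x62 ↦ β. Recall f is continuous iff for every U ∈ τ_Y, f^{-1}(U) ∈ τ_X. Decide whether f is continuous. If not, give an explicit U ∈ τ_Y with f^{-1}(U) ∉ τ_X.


f IS continuous.

Compute f^{-1}(U) for each U ∈ τ_Y:
  U = ∅: f^{-1}(U) = ∅ ∈ τ_X ✓.
  U = {β}: f^{-1}(U) = {x62} ∈ τ_X ✓.
  U = {β, γ}: f^{-1}(U) = {x61, x62} ∈ τ_X ✓.
Every preimage lies in τ_X, so f IS continuous.


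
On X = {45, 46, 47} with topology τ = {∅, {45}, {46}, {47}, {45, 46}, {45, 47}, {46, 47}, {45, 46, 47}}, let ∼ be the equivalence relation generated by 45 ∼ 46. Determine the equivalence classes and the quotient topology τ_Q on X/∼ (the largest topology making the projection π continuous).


X/∼ = {[45=46], [47]}; |τ_Q| = 4.

Equivalence classes: [45=46], [47].
Quotient map π: X → X/∼ sends 45 ↦ [45=46], 46 ↦ [45=46], 47 ↦ [47].
For each subset V ⊆ X/∼, compute π^{-1}(V) ⊆ X and check whether π^{-1}(V) ∈ τ. V is open in τ_Q iff π^{-1}(V) ∈ τ.
  V = {}: π^{-1}(V) = ∅ ∈ τ ✓.
  V = {[45=46]}: π^{-1}(V) = {45, 46} ∈ τ ✓.
  V = {[47]}: π^{-1}(V) = {47} ∈ τ ✓.
  V = {[45=46], [47]}: π^{-1}(V) = {45, 46, 47} ∈ τ ✓.
Open sets in the quotient: τ_Q = {{}, {[45=46]}, {[47]}, {[45=46], [47]}} (4 elements).


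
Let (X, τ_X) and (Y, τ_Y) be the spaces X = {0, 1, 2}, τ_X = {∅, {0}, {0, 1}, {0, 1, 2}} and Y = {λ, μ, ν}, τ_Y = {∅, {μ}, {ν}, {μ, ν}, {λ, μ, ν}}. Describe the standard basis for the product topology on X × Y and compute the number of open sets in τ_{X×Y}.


Basis B = {∅ × ∅, {0} × {μ}, {0} × {ν}, {0} × {μ, ν}, {0, 1} × {μ}, {0, 1} × {ν}, {0} × {λ, μ, ν}, {0, 1, 2} × {μ}, {0, 1, 2} × {ν}, {0, 1} × {μ, ν}, {0, 1} × {λ, μ, ν}, {0, 1, 2} × {μ, ν}, {0, 1, 2} × {λ, μ, ν}}; |τ_{X×Y}| = 30.

Enumerate products U × V with U ∈ τ_X, V ∈ τ_Y (deduplicated):
  ∅ × ∅ = {} (∅)
  {0} × {μ} = {(0,μ)}
  {0} × {ν} = {(0,ν)}
  {0} × {μ, ν} = {(0,μ), (0,ν)}
  {0, 1} × {μ} = {(0,μ), (1,μ)}
  {0, 1} × {ν} = {(0,ν), (1,ν)}
  {0} × {λ, μ, ν} = {(0,λ), (0,μ), (0,ν)}
  {0, 1, 2} × {μ} = {(0,μ), (1,μ), (2,μ)}
  {0, 1, 2} × {ν} = {(0,ν), (1,ν), (2,ν)}
  {0, 1} × {μ, ν} = {(0,μ), (0,ν), (1,μ), (1,ν)}
  {0, 1} × {λ, μ, ν} = {(0,λ), (0,μ), (0,ν), (1,λ), (1,μ), (1,ν)}
  {0, 1, 2} × {μ, ν} = {(0,μ), (0,ν), (1,μ), (1,ν), (2,μ), (2,ν)}
  {0, 1, 2} × {λ, μ, ν} = {(0,λ), (0,μ), (0,ν), (1,λ), (1,μ), (1,ν), (2,λ), (2,μ), (2,ν)}
These 13 distinct sets form the basis B.
Close under arbitrary unions to get τ_{X×Y}; counting gives |τ_{X×Y}| = 30.


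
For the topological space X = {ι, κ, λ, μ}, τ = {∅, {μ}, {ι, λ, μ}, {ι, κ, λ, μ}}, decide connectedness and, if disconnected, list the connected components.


(X, τ) is connected.

Find clopen sets (U ∈ τ with X ∖ U ∈ τ):
  U = ∅, X ∖ U = {ι, κ, λ, μ} — both open, so U is clopen.
  U = {ι, κ, λ, μ}, X ∖ U = ∅ — both open, so U is clopen.
Only trivial clopens (∅ and X) exist, so (X, τ) is connected.
Compute connected components by grouping points that agree on all clopens:
  component: {ι, κ, λ, μ}


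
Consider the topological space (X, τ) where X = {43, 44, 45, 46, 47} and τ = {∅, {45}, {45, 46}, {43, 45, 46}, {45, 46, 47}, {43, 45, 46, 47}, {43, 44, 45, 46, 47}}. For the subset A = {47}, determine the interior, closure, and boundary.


int(A) = ∅, cl(A) = {44, 47}, ∂A = {44, 47}.

Closed sets in (X, τ) are complements of opens:
  closed(X, τ) = {∅, {44}, {43, 44}, {44, 47}, {43, 44, 47}, {43, 44, 46, 47}, {43, 44, 45, 46, 47}}.
int(A) = ⋃ {U ∈ τ : U ⊆ A}. Opens contained in A: ∅.
Taking the union of these: int(A) = ∅.
cl(A) = ⋂ {C closed : A ⊆ C}. Closed sets containing A: {44, 47}, {43, 44, 47}, {43, 44, 46, 47}, {43, 44, 45, 46, 47}.
Intersecting these: cl(A) = {44, 47}.
∂A = cl(A) ∖ int(A) = {44, 47} ∖ ∅ = {44, 47}.


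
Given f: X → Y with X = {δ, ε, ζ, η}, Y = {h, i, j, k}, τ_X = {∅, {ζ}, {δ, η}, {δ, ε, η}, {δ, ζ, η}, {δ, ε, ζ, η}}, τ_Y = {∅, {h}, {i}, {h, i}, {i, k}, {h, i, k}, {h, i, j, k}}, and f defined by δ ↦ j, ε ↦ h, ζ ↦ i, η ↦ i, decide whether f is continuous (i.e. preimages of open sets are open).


f is NOT continuous.

Compute f^{-1}(U) for each U ∈ τ_Y:
  U = ∅: f^{-1}(U) = ∅ ∈ τ_X ✓.
  U = {h}: f^{-1}(U) = {ε} ∉ τ_X ✗.
  U = {i}: f^{-1}(U) = {ζ, η} ∉ τ_X ✗.
  U = {h, i}: f^{-1}(U) = {ε, ζ, η} ∉ τ_X ✗.
  U = {i, k}: f^{-1}(U) = {ζ, η} ∉ τ_X ✗.
  U = {h, i, k}: f^{-1}(U) = {ε, ζ, η} ∉ τ_X ✗.
  U = {h, i, j, k}: f^{-1}(U) = {δ, ε, ζ, η} ∈ τ_X ✓.
Found U = {h} with f^{-1}(U) = {ε} not in τ_X. Therefore f is NOT continuous.


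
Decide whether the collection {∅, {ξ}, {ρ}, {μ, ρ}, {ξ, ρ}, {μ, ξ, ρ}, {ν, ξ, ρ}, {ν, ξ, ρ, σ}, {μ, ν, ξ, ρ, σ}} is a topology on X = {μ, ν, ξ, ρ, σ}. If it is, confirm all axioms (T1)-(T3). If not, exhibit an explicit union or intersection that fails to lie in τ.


τ is NOT a topology on X.

Axiom (T1): ∅ ∈ τ? Yes; X ∈ τ? Yes.
Axiom (T2/T3): check pairwise unions and intersections of members of τ.
Counterexample for (T2): {μ, ρ} ∪ {ν, ξ, ρ} = {μ, ν, ξ, ρ} ∉ τ. Therefore τ is NOT a topology.


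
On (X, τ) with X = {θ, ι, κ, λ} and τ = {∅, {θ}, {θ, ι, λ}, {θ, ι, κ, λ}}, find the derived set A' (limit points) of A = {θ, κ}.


A' = {ι, κ, λ}

For each x ∈ X, list the open sets U ∈ τ with x ∈ U, then check whether U ∩ (A ∖ {x}) ≠ ∅ for every such U.
  x = θ: open {θ} ∋ x has {θ} ∩ (A ∖ {θ}) = ∅, so x is NOT a limit point.
  x = ι: opens ∋ x are {θ, ι, λ}, {θ, ι, κ, λ}; each meets A ∖ {ι}, so x IS a limit point.
  x = κ: opens ∋ x are {θ, ι, κ, λ}; each meets A ∖ {κ}, so x IS a limit point.
  x = λ: opens ∋ x are {θ, ι, λ}, {θ, ι, κ, λ}; each meets A ∖ {λ}, so x IS a limit point.
Collecting: A' = {ι, κ, λ}.


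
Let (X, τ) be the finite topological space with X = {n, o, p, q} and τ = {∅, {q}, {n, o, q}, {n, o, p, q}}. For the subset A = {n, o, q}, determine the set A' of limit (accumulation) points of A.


A' = {n, o, p}

For each x ∈ X, list the open sets U ∈ τ with x ∈ U, then check whether U ∩ (A ∖ {x}) ≠ ∅ for every such U.
  x = n: opens ∋ x are {n, o, q}, {n, o, p, q}; each meets A ∖ {n}, so x IS a limit point.
  x = o: opens ∋ x are {n, o, q}, {n, o, p, q}; each meets A ∖ {o}, so x IS a limit point.
  x = p: opens ∋ x are {n, o, p, q}; each meets A ∖ {p}, so x IS a limit point.
  x = q: open {q} ∋ x has {q} ∩ (A ∖ {q}) = ∅, so x is NOT a limit point.
Collecting: A' = {n, o, p}.


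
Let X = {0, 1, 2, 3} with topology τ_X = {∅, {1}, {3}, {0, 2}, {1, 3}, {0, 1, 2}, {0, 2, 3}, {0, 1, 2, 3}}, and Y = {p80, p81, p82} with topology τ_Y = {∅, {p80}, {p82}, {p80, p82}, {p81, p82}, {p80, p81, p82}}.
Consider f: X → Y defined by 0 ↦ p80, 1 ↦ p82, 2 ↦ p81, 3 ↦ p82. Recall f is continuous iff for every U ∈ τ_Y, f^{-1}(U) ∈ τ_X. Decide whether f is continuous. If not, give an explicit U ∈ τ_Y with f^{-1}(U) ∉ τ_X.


f is NOT continuous.

Compute f^{-1}(U) for each U ∈ τ_Y:
  U = ∅: f^{-1}(U) = ∅ ∈ τ_X ✓.
  U = {p80}: f^{-1}(U) = {0} ∉ τ_X ✗.
  U = {p82}: f^{-1}(U) = {1, 3} ∈ τ_X ✓.
  U = {p80, p82}: f^{-1}(U) = {0, 1, 3} ∉ τ_X ✗.
  U = {p81, p82}: f^{-1}(U) = {1, 2, 3} ∉ τ_X ✗.
  U = {p80, p81, p82}: f^{-1}(U) = {0, 1, 2, 3} ∈ τ_X ✓.
Found U = {p80} with f^{-1}(U) = {0} not in τ_X. Therefore f is NOT continuous.


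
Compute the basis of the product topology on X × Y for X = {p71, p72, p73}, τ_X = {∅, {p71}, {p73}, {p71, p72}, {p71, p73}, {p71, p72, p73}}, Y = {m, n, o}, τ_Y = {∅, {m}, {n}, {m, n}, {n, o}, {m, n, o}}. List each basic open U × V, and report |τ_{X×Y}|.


Basis B = {∅ × ∅, {p71} × {m}, {p71} × {n}, {p73} × {m}, {p73} × {n}, {p71} × {m, n}, {p71, p72} × {m}, {p71, p73} × {m}, {p71} × {n, o}, {p71, p72} × {n}, {p71, p73} × {n}, {p73} × {m, n}, {p73} × {n, o}, {p71} × {m, n, o}, {p71, p72, p73} × {m}, {p71, p72, p73} × {n}, {p73} × {m, n, o}, {p71, p72} × {m, n}, {p71, p73} × {m, n}, {p71, p72} × {n, o}, {p71, p73} × {n, o}, {p71, p72} × {m, n, o}, {p71, p73} × {m, n, o}, {p71, p72, p73} × {m, n}, {p71, p72, p73} × {n, o}, {p71, p72, p73} × {m, n, o}}; |τ_{X×Y}| = 108.

Enumerate products U × V with U ∈ τ_X, V ∈ τ_Y (deduplicated):
  ∅ × ∅ = {} (∅)
  {p71} × {m} = {(p71,m)}
  {p71} × {n} = {(p71,n)}
  {p73} × {m} = {(p73,m)}
  {p73} × {n} = {(p73,n)}
  {p71} × {m, n} = {(p71,m), (p71,n)}
  {p71, p72} × {m} = {(p71,m), (p72,m)}
  {p71, p73} × {m} = {(p71,m), (p73,m)}
  {p71} × {n, o} = {(p71,n), (p71,o)}
  {p71, p72} × {n} = {(p71,n), (p72,n)}
  {p71, p73} × {n} = {(p71,n), (p73,n)}
  {p73} × {m, n} = {(p73,m), (p73,n)}
  {p73} × {n, o} = {(p73,n), (p73,o)}
  {p71} × {m, n, o} = {(p71,m), (p71,n), (p71,o)}
  {p71, p72, p73} × {m} = {(p71,m), (p72,m), (p73,m)}
  {p71, p72, p73} × {n} = {(p71,n), (p72,n), (p73,n)}
  {p73} × {m, n, o} = {(p73,m), (p73,n), (p73,o)}
  {p71, p72} × {m, n} = {(p71,m), (p71,n), (p72,m), (p72,n)}
  {p71, p73} × {m, n} = {(p71,m), (p71,n), (p73,m), (p73,n)}
  {p71, p72} × {n, o} = {(p71,n), (p71,o), (p72,n), (p72,o)}
  {p71, p73} × {n, o} = {(p71,n), (p71,o), (p73,n), (p73,o)}
  {p71, p72} × {m, n, o} = {(p71,m), (p71,n), (p71,o), (p72,m), (p72,n), (p72,o)}
  {p71, p73} × {m, n, o} = {(p71,m), (p71,n), (p71,o), (p73,m), (p73,n), (p73,o)}
  {p71, p72, p73} × {m, n} = {(p71,m), (p71,n), (p72,m), (p72,n), (p73,m), (p73,n)}
  {p71, p72, p73} × {n, o} = {(p71,n), (p71,o), (p72,n), (p72,o), (p73,n), (p73,o)}
  {p71, p72, p73} × {m, n, o} = {(p71,m), (p71,n), (p71,o), (p72,m), (p72,n), (p72,o), (p73,m), (p73,n), (p73,o)}
These 26 distinct sets form the basis B.
Close under arbitrary unions to get τ_{X×Y}; counting gives |τ_{X×Y}| = 108.


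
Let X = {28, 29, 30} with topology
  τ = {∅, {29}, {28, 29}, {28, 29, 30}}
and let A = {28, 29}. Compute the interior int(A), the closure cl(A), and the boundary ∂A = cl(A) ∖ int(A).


int(A) = {28, 29}, cl(A) = {28, 29, 30}, ∂A = {30}.

Closed sets in (X, τ) are complements of opens:
  closed(X, τ) = {∅, {30}, {28, 30}, {28, 29, 30}}.
int(A) = ⋃ {U ∈ τ : U ⊆ A}. Opens contained in A: ∅, {29}, {28, 29}.
Taking the union of these: int(A) = {28, 29}.
cl(A) = ⋂ {C closed : A ⊆ C}. Closed sets containing A: {28, 29, 30}.
Intersecting these: cl(A) = {28, 29, 30}.
∂A = cl(A) ∖ int(A) = {28, 29, 30} ∖ {28, 29} = {30}.


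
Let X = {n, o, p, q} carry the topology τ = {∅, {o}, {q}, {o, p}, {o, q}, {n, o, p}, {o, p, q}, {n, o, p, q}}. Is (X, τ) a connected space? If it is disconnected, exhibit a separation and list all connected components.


(X, τ) is disconnected; components = [{q}, {n, o, p}].

Find clopen sets (U ∈ τ with X ∖ U ∈ τ):
  U = ∅, X ∖ U = {n, o, p, q} — both open, so U is clopen.
  U = {q}, X ∖ U = {n, o, p} — both open, so U is clopen.
  U = {n, o, p}, X ∖ U = {q} — both open, so U is clopen.
  U = {n, o, p, q}, X ∖ U = ∅ — both open, so U is clopen.
Nontrivial clopen(s) exist: e.g. {q}. So (X, τ) is disconnected.
Compute connected components by grouping points that agree on all clopens:
  component: {q}
  component: {n, o, p}


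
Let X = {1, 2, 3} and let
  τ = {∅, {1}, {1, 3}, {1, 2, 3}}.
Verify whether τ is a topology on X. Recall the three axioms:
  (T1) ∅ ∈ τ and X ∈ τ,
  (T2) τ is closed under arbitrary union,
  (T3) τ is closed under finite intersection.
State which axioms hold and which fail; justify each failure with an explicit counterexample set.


τ IS a topology on X.

Axiom (T1): ∅ ∈ τ? Yes; X ∈ τ? Yes.
Axiom (T2/T3): check pairwise unions and intersections of members of τ.
All pairwise intersections and unions checked — each lies in τ. Therefore τ satisfies (T1), (T2), (T3): it IS a topology on X.


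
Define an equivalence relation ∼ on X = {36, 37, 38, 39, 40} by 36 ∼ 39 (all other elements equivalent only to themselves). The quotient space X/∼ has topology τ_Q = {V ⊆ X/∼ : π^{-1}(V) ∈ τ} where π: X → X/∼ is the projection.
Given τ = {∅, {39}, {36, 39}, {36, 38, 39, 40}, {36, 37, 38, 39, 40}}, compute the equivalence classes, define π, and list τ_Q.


X/∼ = {[36=39], [37], [38], [40]}; |τ_Q| = 4.

Equivalence classes: [36=39], [37], [38], [40].
Quotient map π: X → X/∼ sends 36 ↦ [36=39], 37 ↦ [37], 38 ↦ [38], 39 ↦ [36=39], 40 ↦ [40].
For each subset V ⊆ X/∼, compute π^{-1}(V) ⊆ X and check whether π^{-1}(V) ∈ τ. V is open in τ_Q iff π^{-1}(V) ∈ τ.
  V = {}: π^{-1}(V) = ∅ ∈ τ ✓.
  V = {[36=39]}: π^{-1}(V) = {36, 39} ∈ τ ✓.
  V = {[37]}: π^{-1}(V) = {37} ∉ τ ✗.
  V = {[36=39], [37]}: π^{-1}(V) = {36, 37, 39} ∉ τ ✗.
  V = {[38]}: π^{-1}(V) = {38} ∉ τ ✗.
  V = {[36=39], [38]}: π^{-1}(V) = {36, 38, 39} ∉ τ ✗.
  V = {[37], [38]}: π^{-1}(V) = {37, 38} ∉ τ ✗.
  V = {[36=39], [37], [38]}: π^{-1}(V) = {36, 37, 38, 39} ∉ τ ✗.
  V = {[40]}: π^{-1}(V) = {40} ∉ τ ✗.
  V = {[36=39], [40]}: π^{-1}(V) = {36, 39, 40} ∉ τ ✗.
  V = {[37], [40]}: π^{-1}(V) = {37, 40} ∉ τ ✗.
  V = {[36=39], [37], [40]}: π^{-1}(V) = {36, 37, 39, 40} ∉ τ ✗.
  V = {[38], [40]}: π^{-1}(V) = {38, 40} ∉ τ ✗.
  V = {[36=39], [38], [40]}: π^{-1}(V) = {36, 38, 39, 40} ∈ τ ✓.
  V = {[37], [38], [40]}: π^{-1}(V) = {37, 38, 40} ∉ τ ✗.
  V = {[36=39], [37], [38], [40]}: π^{-1}(V) = {36, 37, 38, 39, 40} ∈ τ ✓.
Open sets in the quotient: τ_Q = {{}, {[36=39]}, {[36=39], [38], [40]}, {[36=39], [37], [38], [40]}} (4 elements).


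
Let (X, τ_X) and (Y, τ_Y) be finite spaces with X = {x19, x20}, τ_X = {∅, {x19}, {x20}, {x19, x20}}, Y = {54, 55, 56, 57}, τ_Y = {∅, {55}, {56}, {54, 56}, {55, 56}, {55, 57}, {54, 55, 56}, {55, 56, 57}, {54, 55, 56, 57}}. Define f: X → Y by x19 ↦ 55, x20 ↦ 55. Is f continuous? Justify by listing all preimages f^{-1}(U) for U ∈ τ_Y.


f IS continuous.

Compute f^{-1}(U) for each U ∈ τ_Y:
  U = ∅: f^{-1}(U) = ∅ ∈ τ_X ✓.
  U = {55}: f^{-1}(U) = {x19, x20} ∈ τ_X ✓.
  U = {56}: f^{-1}(U) = ∅ ∈ τ_X ✓.
  U = {54, 56}: f^{-1}(U) = ∅ ∈ τ_X ✓.
  U = {55, 56}: f^{-1}(U) = {x19, x20} ∈ τ_X ✓.
  U = {55, 57}: f^{-1}(U) = {x19, x20} ∈ τ_X ✓.
  U = {54, 55, 56}: f^{-1}(U) = {x19, x20} ∈ τ_X ✓.
  U = {55, 56, 57}: f^{-1}(U) = {x19, x20} ∈ τ_X ✓.
  U = {54, 55, 56, 57}: f^{-1}(U) = {x19, x20} ∈ τ_X ✓.
Every preimage lies in τ_X, so f IS continuous.


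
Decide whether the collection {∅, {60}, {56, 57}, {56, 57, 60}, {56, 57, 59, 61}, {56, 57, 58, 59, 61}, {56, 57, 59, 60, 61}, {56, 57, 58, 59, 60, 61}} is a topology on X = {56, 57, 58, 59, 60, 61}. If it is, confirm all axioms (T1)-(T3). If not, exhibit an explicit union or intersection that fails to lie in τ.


τ IS a topology on X.

Axiom (T1): ∅ ∈ τ? Yes; X ∈ τ? Yes.
Axiom (T2/T3): check pairwise unions and intersections of members of τ.
All pairwise intersections and unions checked — each lies in τ. Therefore τ satisfies (T1), (T2), (T3): it IS a topology on X.


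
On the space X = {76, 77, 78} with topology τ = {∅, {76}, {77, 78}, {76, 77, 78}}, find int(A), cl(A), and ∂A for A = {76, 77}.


int(A) = {76}, cl(A) = {76, 77, 78}, ∂A = {77, 78}.

Closed sets in (X, τ) are complements of opens:
  closed(X, τ) = {∅, {76}, {77, 78}, {76, 77, 78}}.
int(A) = ⋃ {U ∈ τ : U ⊆ A}. Opens contained in A: ∅, {76}.
Taking the union of these: int(A) = {76}.
cl(A) = ⋂ {C closed : A ⊆ C}. Closed sets containing A: {76, 77, 78}.
Intersecting these: cl(A) = {76, 77, 78}.
∂A = cl(A) ∖ int(A) = {76, 77, 78} ∖ {76} = {77, 78}.


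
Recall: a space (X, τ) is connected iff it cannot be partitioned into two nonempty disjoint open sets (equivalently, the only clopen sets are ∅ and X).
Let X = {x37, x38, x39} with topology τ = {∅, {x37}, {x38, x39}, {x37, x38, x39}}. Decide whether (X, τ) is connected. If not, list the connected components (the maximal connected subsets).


(X, τ) is disconnected; components = [{x37}, {x38, x39}].

Find clopen sets (U ∈ τ with X ∖ U ∈ τ):
  U = ∅, X ∖ U = {x37, x38, x39} — both open, so U is clopen.
  U = {x37}, X ∖ U = {x38, x39} — both open, so U is clopen.
  U = {x38, x39}, X ∖ U = {x37} — both open, so U is clopen.
  U = {x37, x38, x39}, X ∖ U = ∅ — both open, so U is clopen.
Nontrivial clopen(s) exist: e.g. {x37}. So (X, τ) is disconnected.
Compute connected components by grouping points that agree on all clopens:
  component: {x37}
  component: {x38, x39}


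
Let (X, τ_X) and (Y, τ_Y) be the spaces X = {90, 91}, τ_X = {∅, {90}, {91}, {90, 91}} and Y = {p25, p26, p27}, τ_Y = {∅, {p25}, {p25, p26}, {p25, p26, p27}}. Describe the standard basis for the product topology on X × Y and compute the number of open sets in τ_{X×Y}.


Basis B = {∅ × ∅, {90} × {p25}, {91} × {p25}, {90} × {p25, p26}, {90, 91} × {p25}, {91} × {p25, p26}, {90} × {p25, p26, p27}, {91} × {p25, p26, p27}, {90, 91} × {p25, p26}, {90, 91} × {p25, p26, p27}}; |τ_{X×Y}| = 16.

Enumerate products U × V with U ∈ τ_X, V ∈ τ_Y (deduplicated):
  ∅ × ∅ = {} (∅)
  {90} × {p25} = {(90,p25)}
  {91} × {p25} = {(91,p25)}
  {90} × {p25, p26} = {(90,p25), (90,p26)}
  {90, 91} × {p25} = {(90,p25), (91,p25)}
  {91} × {p25, p26} = {(91,p25), (91,p26)}
  {90} × {p25, p26, p27} = {(90,p25), (90,p26), (90,p27)}
  {91} × {p25, p26, p27} = {(91,p25), (91,p26), (91,p27)}
  {90, 91} × {p25, p26} = {(90,p25), (90,p26), (91,p25), (91,p26)}
  {90, 91} × {p25, p26, p27} = {(90,p25), (90,p26), (90,p27), (91,p25), (91,p26), (91,p27)}
These 10 distinct sets form the basis B.
Close under arbitrary unions to get τ_{X×Y}; counting gives |τ_{X×Y}| = 16.
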